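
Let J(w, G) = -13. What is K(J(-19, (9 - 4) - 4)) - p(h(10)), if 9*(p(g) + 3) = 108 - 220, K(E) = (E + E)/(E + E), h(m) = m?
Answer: 148/9 ≈ 16.444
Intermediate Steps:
K(E) = 1 (K(E) = (2*E)/((2*E)) = (2*E)*(1/(2*E)) = 1)
p(g) = -139/9 (p(g) = -3 + (108 - 220)/9 = -3 + (1/9)*(-112) = -3 - 112/9 = -139/9)
K(J(-19, (9 - 4) - 4)) - p(h(10)) = 1 - 1*(-139/9) = 1 + 139/9 = 148/9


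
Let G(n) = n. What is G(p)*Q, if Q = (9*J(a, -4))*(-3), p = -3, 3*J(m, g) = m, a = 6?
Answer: 162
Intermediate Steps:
J(m, g) = m/3
Q = -54 (Q = (9*((⅓)*6))*(-3) = (9*2)*(-3) = 18*(-3) = -54)
G(p)*Q = -3*(-54) = 162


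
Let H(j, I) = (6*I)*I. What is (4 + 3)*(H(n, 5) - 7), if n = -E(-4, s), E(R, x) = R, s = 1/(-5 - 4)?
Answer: 1001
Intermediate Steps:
s = -⅑ (s = 1/(-9) = -⅑ ≈ -0.11111)
n = 4 (n = -1*(-4) = 4)
H(j, I) = 6*I²
(4 + 3)*(H(n, 5) - 7) = (4 + 3)*(6*5² - 7) = 7*(6*25 - 7) = 7*(150 - 7) = 7*143 = 1001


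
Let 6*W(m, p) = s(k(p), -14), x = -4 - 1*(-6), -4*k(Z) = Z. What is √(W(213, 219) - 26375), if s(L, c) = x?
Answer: 2*I*√59343/3 ≈ 162.4*I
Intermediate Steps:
k(Z) = -Z/4
x = 2 (x = -4 + 6 = 2)
s(L, c) = 2
W(m, p) = ⅓ (W(m, p) = (⅙)*2 = ⅓)
√(W(213, 219) - 26375) = √(⅓ - 26375) = √(-79124/3) = 2*I*√59343/3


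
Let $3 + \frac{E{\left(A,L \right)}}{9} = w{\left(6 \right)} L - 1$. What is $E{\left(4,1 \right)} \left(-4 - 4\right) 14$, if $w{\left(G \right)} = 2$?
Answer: $2016$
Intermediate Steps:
$E{\left(A,L \right)} = -36 + 18 L$ ($E{\left(A,L \right)} = -27 + 9 \left(2 L - 1\right) = -27 + 9 \left(-1 + 2 L\right) = -27 + \left(-9 + 18 L\right) = -36 + 18 L$)
$E{\left(4,1 \right)} \left(-4 - 4\right) 14 = \left(-36 + 18 \cdot 1\right) \left(-4 - 4\right) 14 = \left(-36 + 18\right) \left(-8\right) 14 = \left(-18\right) \left(-8\right) 14 = 144 \cdot 14 = 2016$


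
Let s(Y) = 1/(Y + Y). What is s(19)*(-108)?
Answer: -54/19 ≈ -2.8421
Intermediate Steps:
s(Y) = 1/(2*Y)
s(19)*(-108) = ((½)/19)*(-108) = ((½)*(1/19))*(-108) = (1/38)*(-108) = -54/19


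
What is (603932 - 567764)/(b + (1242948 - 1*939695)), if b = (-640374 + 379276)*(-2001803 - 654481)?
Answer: 36168/693550743085 ≈ 5.2149e-8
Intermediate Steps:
b = 693550439832 (b = -261098*(-2656284) = 693550439832)
(603932 - 567764)/(b + (1242948 - 1*939695)) = (603932 - 567764)/(693550439832 + (1242948 - 1*939695)) = 36168/(693550439832 + (1242948 - 939695)) = 36168/(693550439832 + 303253) = 36168/693550743085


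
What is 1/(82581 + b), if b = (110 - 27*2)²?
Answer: 1/85717 ≈ 1.1666e-5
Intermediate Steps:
b = 3136 (b = (110 - 54)² = 56² = 3136)
1/(82581 + b) = 1/(82581 + 3136) = 1/85717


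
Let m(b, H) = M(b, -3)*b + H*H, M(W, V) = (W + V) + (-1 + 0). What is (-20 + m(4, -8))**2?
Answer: 1936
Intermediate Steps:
M(W, V) = -1 + V + W (M(W, V) = (V + W) - 1 = -1 + V + W)
m(b, H) = H**2 + b*(-4 + b) (m(b, H) = (-1 - 3 + b)*b + H*H = (-4 + b)*b + H**2 = b*(-4 + b) + H**2 = H**2 + b*(-4 + b))
(-20 + m(4, -8))**2 = (-20 + ((-8)**2 + 4*(-4 + 4)))**2 = (-20 + (64 + 4*0))**2 = (-20 + (64 + 0))**2 = (-20 + 64)**2 = 44**2 = 1936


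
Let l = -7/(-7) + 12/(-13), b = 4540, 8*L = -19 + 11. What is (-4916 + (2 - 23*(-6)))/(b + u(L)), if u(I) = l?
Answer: -62088/59021 ≈ -1.0520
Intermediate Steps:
L = -1 (L = (-19 + 11)/8 = (1/8)*(-8) = -1)
l = 1/13 (l = -7*(-1/7) + 12*(-1/13) = 1 - 12/13 = 1/13 ≈ 0.076923)
u(I) = 1/13
(-4916 + (2 - 23*(-6)))/(b + u(L)) = (-4916 + (2 - 23*(-6)))/(4540 + 1/13) = (-4916 + (2 + 138))/(59021/13) = (-4916 + 140)*(13/59021) = -4776*13/59021 = -62088/59021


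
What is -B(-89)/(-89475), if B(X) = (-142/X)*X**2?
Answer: 12638/89475 ≈ 0.14125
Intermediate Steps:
B(X) = -142*X
-B(-89)/(-89475) = -(-142)*(-89)/(-89475) = -1*12638*(-1/89475) = -12638*(-1/89475) = 12638/89475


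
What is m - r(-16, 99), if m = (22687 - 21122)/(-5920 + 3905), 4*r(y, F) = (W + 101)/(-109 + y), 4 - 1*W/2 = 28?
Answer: -135141/201500 ≈ -0.67068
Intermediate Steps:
W = -48 (W = 8 - 2*28 = 8 - 56 = -48)
r(y, F) = 53/(4*(-109 + y)) (r(y, F) = ((-48 + 101)/(-109 + y))/4 = (53/(-109 + y))/4 = 53/(4*(-109 + y)))
m = -313/403 (m = 1565/(-2015) = 1565*(-1/2015) = -313/403 ≈ -0.77668)
m - r(-16, 99) = -313/403 - 53/(4*(-109 - 16)) = -313/403 - 53/(4*(-125)) = -313/403 - 53*(-1)/(4*125) = -313/403 - 1*(-53/500) = -313/403 + 53/500 = -135141/201500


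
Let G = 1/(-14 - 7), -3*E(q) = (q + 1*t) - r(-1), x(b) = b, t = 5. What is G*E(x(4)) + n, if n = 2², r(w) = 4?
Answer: 257/63 ≈ 4.0794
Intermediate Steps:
E(q) = -⅓ - q/3 (E(q) = -((q + 1*5) - 1*4)/3 = -((q + 5) - 4)/3 = -((5 + q) - 4)/3 = -(1 + q)/3 = -⅓ - q/3)
n = 4
G = -1/21 (G = 1/(-21) = -1/21 ≈ -0.047619)
G*E(x(4)) + n = -(-⅓ - ⅓*4)/21 + 4 = -(-⅓ - 4/3)/21 + 4 = -1/21*(-5/3) + 4 = 5/63 + 4 = 257/63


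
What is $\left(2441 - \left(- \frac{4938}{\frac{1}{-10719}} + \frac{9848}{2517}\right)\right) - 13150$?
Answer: $- \frac{133252836575}{2517} \approx -5.2941 \cdot 10^{7}$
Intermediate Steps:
$\left(2441 - \left(- \frac{4938}{\frac{1}{-10719}} + \frac{9848}{2517}\right)\right) - 13150 = \left(2441 - \left(- \frac{4938}{- \frac{1}{10719}} + 9848 \cdot \frac{1}{2517}\right)\right) - 13150 = \left(2441 - \left(\left(-4938\right) \left(-10719\right) + \frac{9848}{2517}\right)\right) - 13150 = \left(2441 - \left(52930422 + \frac{9848}{2517}\right)\right) - 13150 = \left(2441 - \frac{133225882022}{2517}\right) - 13150 = - \frac{133219738025}{2517} - 13150 = - \frac{133252836575}{2517}$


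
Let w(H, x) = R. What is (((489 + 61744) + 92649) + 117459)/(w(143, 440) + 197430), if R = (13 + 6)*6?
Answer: 272341/197544 ≈ 1.3786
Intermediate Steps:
R = 114 (R = 19*6 = 114)
w(H, x) = 114
(((489 + 61744) + 92649) + 117459)/(w(143, 440) + 197430) = (((489 + 61744) + 92649) + 117459)/(114 + 197430) = ((62233 + 92649) + 117459)/197544 = (154882 + 117459)*(1/197544) = 272341*(1/197544) = 272341/197544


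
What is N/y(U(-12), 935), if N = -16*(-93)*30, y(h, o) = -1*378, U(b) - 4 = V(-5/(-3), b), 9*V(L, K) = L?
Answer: -2480/21 ≈ -118.10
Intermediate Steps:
V(L, K) = L/9
U(b) = 113/27 (U(b) = 4 + (-5/(-3))/9 = 4 + (-5*(-⅓))/9 = 4 + (⅑)*(5/3) = 4 + 5/27 = 113/27)
y(h, o) = -378
N = 44640 (N = 1488*30 = 44640)
N/y(U(-12), 935) = 44640/(-378) = 44640*(-1/378) = -2480/21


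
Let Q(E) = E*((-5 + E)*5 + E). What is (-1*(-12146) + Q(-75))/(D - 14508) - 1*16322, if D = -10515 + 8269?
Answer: -273506559/16754 ≈ -16325.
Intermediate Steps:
D = -2246
Q(E) = E*(-25 + 6*E) (Q(E) = E*((-25 + 5*E) + E) = E*(-25 + 6*E))
(-1*(-12146) + Q(-75))/(D - 14508) - 1*16322 = (-1*(-12146) - 75*(-25 + 6*(-75)))/(-2246 - 14508) - 1*16322 = (12146 - 75*(-25 - 450))/(-16754) - 16322 = (12146 - 75*(-475))*(-1/16754) - 16322 = (12146 + 35625)*(-1/16754) - 16322 = 47771*(-1/16754) - 16322 = -47771/16754 - 16322 = -273506559/16754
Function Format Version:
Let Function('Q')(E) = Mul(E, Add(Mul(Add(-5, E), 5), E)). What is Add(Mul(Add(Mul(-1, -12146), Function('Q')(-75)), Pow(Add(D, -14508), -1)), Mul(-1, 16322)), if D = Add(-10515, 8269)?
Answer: Rational(-273506559, 16754) ≈ -16325.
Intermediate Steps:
D = -2246
Function('Q')(E) = Mul(E, Add(-25, Mul(6, E))) (Function('Q')(E) = Mul(E, Add(Add(-25, Mul(5, E)), E)) = Mul(E, Add(-25, Mul(6, E))))
Add(Mul(Add(Mul(-1, -12146), Function('Q')(-75)), Pow(Add(D, -14508), -1)), Mul(-1, 16322)) = Add(Mul(Add(Mul(-1, -12146), Mul(-75, Add(-25, Mul(6, -75)))), Pow(Add(-2246, -14508), -1)), Mul(-1, 16322)) = Add(Mul(Add(12146, Mul(-75, Add(-25, -450))), Pow(-16754, -1)), -16322) = Add(Mul(Add(12146, Mul(-75, -475)), Rational(-1, 16754)), -16322) = Add(Mul(Add(12146, 35625), Rational(-1, 16754)), -16322) = Add(Mul(47771, Rational(-1, 16754)), -16322) = Add(Rational(-47771, 16754), -16322) = Rational(-273506559, 16754)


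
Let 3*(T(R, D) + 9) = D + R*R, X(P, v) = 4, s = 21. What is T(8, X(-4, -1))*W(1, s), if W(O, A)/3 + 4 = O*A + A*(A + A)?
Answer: 36859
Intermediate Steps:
T(R, D) = -9 + D/3 + R²/3 (T(R, D) = -9 + (D + R*R)/3 = -9 + (D + R²)/3 = -9 + (D/3 + R²/3) = -9 + D/3 + R²/3)
W(O, A) = -12 + 6*A² + 3*A*O (W(O, A) = -12 + 3*(O*A + A*(A + A)) = -12 + 3*(A*O + A*(2*A)) = -12 + 3*(A*O + 2*A²) = -12 + 3*(2*A² + A*O) = -12 + (6*A² + 3*A*O) = -12 + 6*A² + 3*A*O)
T(8, X(-4, -1))*W(1, s) = (-9 + (⅓)*4 + (⅓)*8²)*(-12 + 6*21² + 3*21*1) = (-9 + 4/3 + (⅓)*64)*(-12 + 6*441 + 63) = (-9 + 4/3 + 64/3)*(-12 + 2646 + 63) = (41/3)*2697 = 36859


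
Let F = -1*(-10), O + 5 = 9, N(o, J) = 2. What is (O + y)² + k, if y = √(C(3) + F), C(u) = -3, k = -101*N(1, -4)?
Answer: -179 + 8*√7 ≈ -157.83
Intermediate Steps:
O = 4 (O = -5 + 9 = 4)
F = 10
k = -202 (k = -101*2 = -202)
y = √7 (y = √(-3 + 10) = √7 ≈ 2.6458)
(O + y)² + k = (4 + √7)² - 202 = -202 + (4 + √7)²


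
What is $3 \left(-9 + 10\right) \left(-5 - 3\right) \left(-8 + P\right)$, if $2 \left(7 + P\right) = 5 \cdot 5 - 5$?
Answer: $120$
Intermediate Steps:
$P = 3$ ($P = -7 + \frac{5 \cdot 5 - 5}{2} = -7 + \frac{25 - 5}{2} = -7 + \frac{1}{2} \cdot 20 = -7 + 10 = 3$)
$3 \left(-9 + 10\right) \left(-5 - 3\right) \left(-8 + P\right) = 3 \left(-9 + 10\right) \left(-5 - 3\right) \left(-8 + 3\right) = 3 \cdot 1 \left(\left(-8\right) \left(-5\right)\right) = 3 \cdot 40 = 120$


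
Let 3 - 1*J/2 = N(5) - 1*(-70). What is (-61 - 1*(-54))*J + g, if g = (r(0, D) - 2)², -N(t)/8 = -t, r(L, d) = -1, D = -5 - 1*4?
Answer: 1507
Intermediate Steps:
D = -9 (D = -5 - 4 = -9)
N(t) = 8*t (N(t) = -(-8)*t = 8*t)
J = -214 (J = 6 - 2*(8*5 - 1*(-70)) = 6 - 2*(40 + 70) = 6 - 2*110 = 6 - 220 = -214)
g = 9 (g = (-1 - 2)² = (-3)² = 9)
(-61 - 1*(-54))*J + g = (-61 - 1*(-54))*(-214) + 9 = (-61 + 54)*(-214) + 9 = -7*(-214) + 9 = 1498 + 9 = 1507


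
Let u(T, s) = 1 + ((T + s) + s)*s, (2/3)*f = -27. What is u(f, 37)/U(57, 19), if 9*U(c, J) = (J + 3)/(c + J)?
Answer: 424251/11 ≈ 38568.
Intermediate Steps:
f = -81/2 (f = (3/2)*(-27) = -81/2 ≈ -40.500)
U(c, J) = (3 + J)/(9*(J + c)) (U(c, J) = ((J + 3)/(c + J))/9 = ((3 + J)/(J + c))/9 = (3 + J)/(9*(J + c)))
u(T, s) = 1 + s*(T + 2*s) (u(T, s) = 1 + (T + 2*s)*s = 1 + s*(T + 2*s))
u(f, 37)/U(57, 19) = (1 + 2*37**2 - 81/2*37)/(((3 + 19)/(9*(19 + 57)))) = (1 + 2*1369 - 2997/2)/(((1/9)*22/76)) = (1 + 2738 - 2997/2)/(((1/9)*(1/76)*22)) = 2481/(2*(11/342)) = (2481/2)*(342/11) = 424251/11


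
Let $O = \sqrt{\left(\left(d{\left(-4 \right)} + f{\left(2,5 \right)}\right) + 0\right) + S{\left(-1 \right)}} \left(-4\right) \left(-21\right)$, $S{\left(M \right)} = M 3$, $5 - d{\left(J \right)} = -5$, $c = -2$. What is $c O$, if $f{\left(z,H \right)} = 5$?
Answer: $- 336 \sqrt{3} \approx -581.97$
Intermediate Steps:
$d{\left(J \right)} = 10$ ($d{\left(J \right)} = 5 - -5 = 5 + 5 = 10$)
$S{\left(M \right)} = 3 M$
$O = 168 \sqrt{3}$ ($O = \sqrt{\left(\left(10 + 5\right) + 0\right) + 3 \left(-1\right)} \left(-4\right) \left(-21\right) = \sqrt{\left(15 + 0\right) - 3} \left(-4\right) \left(-21\right) = \sqrt{15 - 3} \left(-4\right) \left(-21\right) = \sqrt{12} \left(-4\right) \left(-21\right) = 2 \sqrt{3} \left(-4\right) \left(-21\right) = - 8 \sqrt{3} \left(-21\right) = 168 \sqrt{3} \approx 290.98$)
$c O = - 2 \cdot 168 \sqrt{3} = - 336 \sqrt{3}$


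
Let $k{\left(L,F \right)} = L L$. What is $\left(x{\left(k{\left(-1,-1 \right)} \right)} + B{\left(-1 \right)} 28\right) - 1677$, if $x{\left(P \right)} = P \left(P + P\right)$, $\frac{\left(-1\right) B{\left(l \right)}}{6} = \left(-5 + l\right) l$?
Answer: $-2683$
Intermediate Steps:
$k{\left(L,F \right)} = L^{2}$
$B{\left(l \right)} = - 6 l \left(-5 + l\right)$ ($B{\left(l \right)} = - 6 \left(-5 + l\right) l = - 6 l \left(-5 + l\right)$)
$x{\left(P \right)} = 2 P^{2}$ ($x{\left(P \right)} = P 2 P = 2 P^{2}$)
$\left(x{\left(k{\left(-1,-1 \right)} \right)} + B{\left(-1 \right)} 28\right) - 1677 = \left(2 \left(\left(-1\right)^{2}\right)^{2} + 6 \left(-1\right) \left(5 - -1\right) 28\right) - 1677 = \left(2 \cdot 1^{2} + 6 \left(-1\right) \left(5 + 1\right) 28\right) - 1677 = \left(2 \cdot 1 + 6 \left(-1\right) 6 \cdot 28\right) - 1677 = \left(2 - 1008\right) - 1677 = -1006 - 1677 = -2683$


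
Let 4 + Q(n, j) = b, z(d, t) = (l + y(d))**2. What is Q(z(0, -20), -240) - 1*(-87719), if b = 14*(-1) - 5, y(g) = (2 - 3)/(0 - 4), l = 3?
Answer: 87696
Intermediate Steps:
y(g) = 1/4 (y(g) = -1/(-4) = -1*(-1/4) = 1/4)
z(d, t) = 169/16 (z(d, t) = (3 + 1/4)**2 = (13/4)**2 = 169/16)
b = -19 (b = -14 - 5 = -19)
Q(n, j) = -23 (Q(n, j) = -4 - 19 = -23)
Q(z(0, -20), -240) - 1*(-87719) = -23 - 1*(-87719) = -23 + 87719 = 87696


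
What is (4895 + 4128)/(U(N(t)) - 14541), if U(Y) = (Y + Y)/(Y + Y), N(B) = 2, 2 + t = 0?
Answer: -9023/14540 ≈ -0.62056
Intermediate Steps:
t = -2 (t = -2 + 0 = -2)
U(Y) = 1 (U(Y) = (2*Y)/((2*Y)) = (2*Y)*(1/(2*Y)) = 1)
(4895 + 4128)/(U(N(t)) - 14541) = (4895 + 4128)/(1 - 14541) = 9023/(-14540) = 9023*(-1/14540) = -9023/14540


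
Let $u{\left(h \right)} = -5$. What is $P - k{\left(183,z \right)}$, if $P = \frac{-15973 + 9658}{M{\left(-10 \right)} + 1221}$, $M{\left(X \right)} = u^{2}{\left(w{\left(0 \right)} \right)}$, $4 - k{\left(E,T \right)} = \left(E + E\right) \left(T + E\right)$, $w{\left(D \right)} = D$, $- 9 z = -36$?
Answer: $\frac{85267433}{1246} \approx 68433.0$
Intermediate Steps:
$z = 4$ ($z = \left(- \frac{1}{9}\right) \left(-36\right) = 4$)
$k{\left(E,T \right)} = 4 - 2 E \left(E + T\right)$ ($k{\left(E,T \right)} = 4 - \left(E + E\right) \left(T + E\right) = 4 - 2 E \left(E + T\right)$)
$M{\left(X \right)} = 25$ ($M{\left(X \right)} = \left(-5\right)^{2} = 25$)
$P = - \frac{6315}{1246}$ ($P = \frac{-15973 + 9658}{25 + 1221} = - \frac{6315}{1246} \approx -5.0682$)
$P - k{\left(183,z \right)} = - \frac{6315}{1246} - \left(4 - 2 \cdot 183^{2} - 366 \cdot 4\right) = - \frac{6315}{1246} - \left(4 - 66978 - 1464\right) = - \frac{6315}{1246} - -68438 = - \frac{6315}{1246} + 68438 = \frac{85267433}{1246}$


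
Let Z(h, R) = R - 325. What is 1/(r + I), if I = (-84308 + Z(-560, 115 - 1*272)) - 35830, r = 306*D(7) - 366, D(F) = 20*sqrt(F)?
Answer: -60493/7187715698 - 1530*sqrt(7)/3593857849 ≈ -9.5425e-6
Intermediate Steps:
Z(h, R) = -325 + R
r = -366 + 6120*sqrt(7) (r = 306*(20*sqrt(7)) - 366 = 6120*sqrt(7) - 366 = -366 + 6120*sqrt(7) ≈ 15826.)
I = -120620 (I = (-84308 + (-325 + (115 - 1*272))) - 35830 = (-84308 + (-325 + (115 - 272))) - 35830 = (-84308 + (-325 - 157)) - 35830 = (-84308 - 482) - 35830 = -84790 - 35830 = -120620)
1/(r + I) = 1/((-366 + 6120*sqrt(7)) - 120620) = 1/(-120986 + 6120*sqrt(7))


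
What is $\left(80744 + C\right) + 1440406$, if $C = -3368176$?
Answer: $-1847026$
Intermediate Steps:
$\left(80744 + C\right) + 1440406 = \left(80744 - 3368176\right) + 1440406 = -3287432 + 1440406 = -1847026$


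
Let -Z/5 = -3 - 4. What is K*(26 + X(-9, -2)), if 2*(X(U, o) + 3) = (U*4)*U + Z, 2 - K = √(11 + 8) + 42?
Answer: -8100 - 405*√19/2 ≈ -8982.7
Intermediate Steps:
Z = 35 (Z = -5*(-3 - 4) = -5*(-7) = 35)
K = -40 - √19 (K = 2 - (√(11 + 8) + 42) = 2 - (√19 + 42) = 2 - (42 + √19) = 2 + (-42 - √19) = -40 - √19 ≈ -44.359)
X(U, o) = 29/2 + 2*U² (X(U, o) = -3 + ((U*4)*U + 35)/2 = -3 + ((4*U)*U + 35)/2 = -3 + (4*U² + 35)/2 = -3 + (35 + 4*U²)/2 = -3 + (35/2 + 2*U²) = 29/2 + 2*U²)
K*(26 + X(-9, -2)) = (-40 - √19)*(26 + (29/2 + 2*(-9)²)) = (-40 - √19)*(26 + (29/2 + 2*81)) = (-40 - √19)*(26 + (29/2 + 162)) = (-40 - √19)*(26 + 353/2) = (-40 - √19)*(405/2) = -8100 - 405*√19/2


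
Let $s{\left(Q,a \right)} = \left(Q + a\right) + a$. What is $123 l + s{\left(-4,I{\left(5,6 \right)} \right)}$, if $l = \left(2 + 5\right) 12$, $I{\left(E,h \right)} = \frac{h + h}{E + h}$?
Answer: $\frac{113632}{11} \approx 10330.0$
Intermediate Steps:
$I{\left(E,h \right)} = \frac{2 h}{E + h}$
$s{\left(Q,a \right)} = Q + 2 a$
$l = 84$ ($l = 7 \cdot 12 = 84$)
$123 l + s{\left(-4,I{\left(5,6 \right)} \right)} = 123 \cdot 84 - \left(4 - 2 \cdot 2 \cdot 6 \frac{1}{5 + 6}\right) = 10332 - \left(4 - 2 \cdot 2 \cdot 6 \cdot \frac{1}{11}\right) = 10332 + \left(-4 + 2 \cdot \frac{12}{11}\right) = 10332 + \left(-4 + \frac{24}{11}\right) = 10332 - \frac{20}{11} = \frac{113632}{11}$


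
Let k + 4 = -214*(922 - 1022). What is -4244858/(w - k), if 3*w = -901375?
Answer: 12734574/965563 ≈ 13.189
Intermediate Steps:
w = -901375/3 (w = (⅓)*(-901375) = -901375/3 ≈ -3.0046e+5)
k = 21396 (k = -4 - 214*(922 - 1022) = -4 - 214*(-100) = -4 + 21400 = 21396)
-4244858/(w - k) = -4244858/(-901375/3 - 1*21396) = -4244858/(-901375/3 - 21396) = -4244858/(-965563/3) = -4244858*(-3/965563) = 12734574/965563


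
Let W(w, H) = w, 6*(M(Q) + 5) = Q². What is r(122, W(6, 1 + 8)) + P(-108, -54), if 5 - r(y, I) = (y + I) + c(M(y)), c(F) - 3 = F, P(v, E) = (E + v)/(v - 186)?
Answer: -382364/147 ≈ -2601.1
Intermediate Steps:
P(v, E) = (E + v)/(-186 + v)
M(Q) = -5 + Q²/6
c(F) = 3 + F
r(y, I) = 7 - I - y - y²/6 (r(y, I) = 5 - ((y + I) + (3 + (-5 + y²/6))) = 5 - ((I + y) + (-2 + y²/6)) = 5 - (-2 + I + y + y²/6) = 5 + (2 - I - y - y²/6) = 7 - I - y - y²/6)
r(122, W(6, 1 + 8)) + P(-108, -54) = (7 - 1*6 - 1*122 - ⅙*122²) + (-54 - 108)/(-186 - 108) = (7 - 6 - 122 - ⅙*14884) - 162/(-294) = (7 - 6 - 122 - 7442/3) - 1/294*(-162) = -7805/3 + 27/49 = -382364/147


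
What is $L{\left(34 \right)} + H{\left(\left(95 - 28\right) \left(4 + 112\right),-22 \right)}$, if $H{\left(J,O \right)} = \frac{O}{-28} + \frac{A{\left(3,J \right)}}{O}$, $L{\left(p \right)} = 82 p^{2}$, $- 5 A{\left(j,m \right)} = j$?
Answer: $\frac{36495233}{385} \approx 94793.0$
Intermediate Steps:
$A{\left(j,m \right)} = - \frac{j}{5}$
$H{\left(J,O \right)} = - \frac{3}{5 O} - \frac{O}{28}$ ($H{\left(J,O \right)} = \frac{O}{-28} + \frac{\left(- \frac{1}{5}\right) 3}{O} = O \left(- \frac{1}{28}\right) - \frac{3}{5 O} = - \frac{O}{28} - \frac{3}{5 O} = - \frac{3}{5 O} - \frac{O}{28}$)
$L{\left(34 \right)} + H{\left(\left(95 - 28\right) \left(4 + 112\right),-22 \right)} = 82 \cdot 34^{2} - \left(- \frac{11}{14} + \frac{3}{5 \left(-22\right)}\right) = 82 \cdot 1156 + \left(\left(- \frac{3}{5}\right) \left(- \frac{1}{22}\right) + \frac{11}{14}\right) = 94792 + \left(\frac{3}{110} + \frac{11}{14}\right) = 94792 + \frac{313}{385} = \frac{36495233}{385}$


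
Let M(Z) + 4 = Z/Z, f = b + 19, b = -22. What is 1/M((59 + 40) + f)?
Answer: -1/3 ≈ -0.33333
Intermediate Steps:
f = -3 (f = -22 + 19 = -3)
M(Z) = -3 (M(Z) = -4 + Z/Z = -4 + 1 = -3)
1/M((59 + 40) + f) = 1/(-3) = -1/3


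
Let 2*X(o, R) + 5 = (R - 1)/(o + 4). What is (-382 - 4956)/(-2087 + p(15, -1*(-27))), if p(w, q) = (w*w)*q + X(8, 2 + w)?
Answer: -32028/23917 ≈ -1.3391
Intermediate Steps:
X(o, R) = -5/2 + (-1 + R)/(2*(4 + o)) (X(o, R) = -5/2 + ((R - 1)/(o + 4))/2 = -5/2 + ((-1 + R)/(4 + o))/2 = -5/2 + (-1 + R)/(2*(4 + o)))
p(w, q) = -59/24 + w/24 + q*w**2 (p(w, q) = (w*w)*q + (-21 + (2 + w) - 5*8)/(2*(4 + 8)) = w**2*q + (1/2)*(-21 + (2 + w) - 40)/12 = q*w**2 + (1/2)*(1/12)*(-59 + w) = q*w**2 + (-59/24 + w/24) = -59/24 + w/24 + q*w**2)
(-382 - 4956)/(-2087 + p(15, -1*(-27))) = (-382 - 4956)/(-2087 + (-59/24 + (1/24)*15 - 1*(-27)*15**2)) = -5338/(-2087 + (-59/24 + 5/8 + 27*225)) = -5338/(-2087 + (-59/24 + 5/8 + 6075)) = -5338/(-2087 + 36439/6) = -5338/23917/6 = -5338*6/23917 = -32028/23917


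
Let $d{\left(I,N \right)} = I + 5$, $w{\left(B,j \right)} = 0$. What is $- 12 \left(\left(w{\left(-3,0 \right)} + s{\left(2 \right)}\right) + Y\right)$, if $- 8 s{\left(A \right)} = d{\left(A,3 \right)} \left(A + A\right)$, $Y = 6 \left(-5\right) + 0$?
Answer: $402$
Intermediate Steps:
$d{\left(I,N \right)} = 5 + I$
$Y = -30$ ($Y = -30 + 0 = -30$)
$s{\left(A \right)} = - \frac{A \left(5 + A\right)}{4}$ ($s{\left(A \right)} = - \frac{\left(5 + A\right) \left(A + A\right)}{8} = - \frac{\left(5 + A\right) 2 A}{8} = - \frac{2 A \left(5 + A\right)}{8} = - \frac{A \left(5 + A\right)}{4}$)
$- 12 \left(\left(w{\left(-3,0 \right)} + s{\left(2 \right)}\right) + Y\right) = - 12 \left(\left(0 - \frac{5 + 2}{2}\right) - 30\right) = - 12 \left(\left(0 - \frac{1}{2} \cdot 7\right) - 30\right) = - 12 \left(\left(0 - \frac{7}{2}\right) - 30\right) = - 12 \left(- \frac{7}{2} - 30\right) = \left(-12\right) \left(- \frac{67}{2}\right) = 402$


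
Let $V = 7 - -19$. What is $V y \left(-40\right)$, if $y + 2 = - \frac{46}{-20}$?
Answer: $-312$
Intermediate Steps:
$y = \frac{3}{10}$ ($y = -2 - \frac{46}{-20} = -2 - - \frac{23}{10} = -2 + \frac{23}{10} = \frac{3}{10} \approx 0.3$)
$V = 26$ ($V = 7 + 19 = 26$)
$V y \left(-40\right) = 26 \cdot \frac{3}{10} \left(-40\right) = \frac{39}{5} \left(-40\right) = -312$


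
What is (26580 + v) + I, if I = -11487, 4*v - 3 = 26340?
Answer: 86715/4 ≈ 21679.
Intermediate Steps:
v = 26343/4 (v = ¾ + (¼)*26340 = ¾ + 6585 = 26343/4 ≈ 6585.8)
(26580 + v) + I = (26580 + 26343/4) - 11487 = 132663/4 - 11487 = 86715/4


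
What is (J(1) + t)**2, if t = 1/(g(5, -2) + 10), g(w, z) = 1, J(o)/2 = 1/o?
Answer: 529/121 ≈ 4.3719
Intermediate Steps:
J(o) = 2/o (J(o) = 2*(1/o) = 2/o)
t = 1/11 (t = 1/(1 + 10) = 1/11 ≈ 0.090909)
(J(1) + t)**2 = (2/1 + 1/11)**2 = (2*1 + 1/11)**2 = (2 + 1/11)**2 = (23/11)**2 = 529/121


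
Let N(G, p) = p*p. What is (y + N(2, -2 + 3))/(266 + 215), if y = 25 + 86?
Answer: 112/481 ≈ 0.23285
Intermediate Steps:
y = 111
N(G, p) = p²
(y + N(2, -2 + 3))/(266 + 215) = (111 + (-2 + 3)²)/(266 + 215) = (111 + 1²)/481 = (111 + 1)*(1/481) = 112*(1/481) = 112/481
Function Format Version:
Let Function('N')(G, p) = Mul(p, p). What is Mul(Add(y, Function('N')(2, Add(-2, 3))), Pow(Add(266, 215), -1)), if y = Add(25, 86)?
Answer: Rational(112, 481) ≈ 0.23285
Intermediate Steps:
y = 111
Function('N')(G, p) = Pow(p, 2)
Mul(Add(y, Function('N')(2, Add(-2, 3))), Pow(Add(266, 215), -1)) = Mul(Add(111, Pow(Add(-2, 3), 2)), Pow(Add(266, 215), -1)) = Mul(Add(111, Pow(1, 2)), Pow(481, -1)) = Mul(Add(111, 1), Rational(1, 481)) = Mul(112, Rational(1, 481)) = Rational(112, 481)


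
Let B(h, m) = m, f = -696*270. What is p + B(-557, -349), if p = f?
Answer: -188269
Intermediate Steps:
f = -187920
p = -187920
p + B(-557, -349) = -187920 - 349 = -188269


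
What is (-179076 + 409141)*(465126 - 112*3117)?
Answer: 26692601430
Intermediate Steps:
(-179076 + 409141)*(465126 - 112*3117) = 230065*(465126 - 349104) = 230065*116022 = 26692601430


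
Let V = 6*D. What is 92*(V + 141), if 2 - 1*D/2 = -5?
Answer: 20700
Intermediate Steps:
D = 14 (D = 4 - 2*(-5) = 4 + 10 = 14)
V = 84 (V = 6*14 = 84)
92*(V + 141) = 92*(84 + 141) = 92*225 = 20700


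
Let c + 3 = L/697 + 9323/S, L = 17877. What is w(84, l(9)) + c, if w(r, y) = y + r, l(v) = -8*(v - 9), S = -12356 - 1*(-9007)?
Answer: 838915/8077 ≈ 103.86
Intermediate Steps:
S = -3349 (S = -12356 + 9007 = -3349)
l(v) = 72 - 8*v (l(v) = -8*(-9 + v) = 72 - 8*v)
w(r, y) = r + y
c = 160447/8077 (c = -3 + (17877/697 + 9323/(-3349)) = -3 + (17877*(1/697) + 9323*(-1/3349)) = -3 + (17877/697 - 9323/3349) = -3 + 184678/8077 = 160447/8077 ≈ 19.865)
w(84, l(9)) + c = (84 + (72 - 8*9)) + 160447/8077 = (84 + (72 - 72)) + 160447/8077 = (84 + 0) + 160447/8077 = 84 + 160447/8077 = 838915/8077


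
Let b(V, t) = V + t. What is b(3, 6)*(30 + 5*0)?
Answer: 270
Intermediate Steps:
b(3, 6)*(30 + 5*0) = (3 + 6)*(30 + 5*0) = 9*(30 + 0) = 9*30 = 270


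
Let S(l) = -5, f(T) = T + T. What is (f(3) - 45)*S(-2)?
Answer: 195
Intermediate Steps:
f(T) = 2*T
(f(3) - 45)*S(-2) = (2*3 - 45)*(-5) = (6 - 45)*(-5) = -39*(-5) = 195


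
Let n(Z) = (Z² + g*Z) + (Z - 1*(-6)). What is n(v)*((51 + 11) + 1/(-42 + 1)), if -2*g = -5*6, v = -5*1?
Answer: -124509/41 ≈ -3036.8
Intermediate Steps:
v = -5
g = 15 (g = -(-5)*6/2 = -½*(-30) = 15)
n(Z) = 6 + Z² + 16*Z (n(Z) = (Z² + 15*Z) + (Z - 1*(-6)) = (Z² + 15*Z) + (Z + 6) = (Z² + 15*Z) + (6 + Z) = 6 + Z² + 16*Z)
n(v)*((51 + 11) + 1/(-42 + 1)) = (6 + (-5)² + 16*(-5))*((51 + 11) + 1/(-42 + 1)) = (6 + 25 - 80)*(62 + 1/(-41)) = -49*(62 - 1/41) = -49*2541/41 = -124509/41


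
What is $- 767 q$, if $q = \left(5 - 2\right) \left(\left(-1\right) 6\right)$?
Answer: $13806$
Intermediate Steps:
$q = -18$ ($q = 3 \left(-6\right) = -18$)
$- 767 q = \left(-767\right) \left(-18\right) = 13806$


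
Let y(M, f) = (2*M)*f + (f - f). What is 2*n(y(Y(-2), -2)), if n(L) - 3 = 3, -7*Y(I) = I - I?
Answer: 12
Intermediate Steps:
Y(I) = 0 (Y(I) = -(I - I)/7 = -⅐*0 = 0)
y(M, f) = 2*M*f (y(M, f) = 2*M*f + 0 = 2*M*f)
n(L) = 6 (n(L) = 3 + 3 = 6)
2*n(y(Y(-2), -2)) = 2*6 = 12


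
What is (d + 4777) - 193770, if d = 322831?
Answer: 133838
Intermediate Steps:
(d + 4777) - 193770 = (322831 + 4777) - 193770 = 327608 - 193770 = 133838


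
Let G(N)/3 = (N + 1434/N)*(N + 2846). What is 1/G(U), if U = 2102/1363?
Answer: 1952515219/15535235479470000 ≈ 1.2568e-7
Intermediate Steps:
U = 2102/1363 (U = 2102*(1/1363) = 2102/1363 ≈ 1.5422)
G(N) = 3*(2846 + N)*(N + 1434/N) (G(N) = 3*((N + 1434/N)*(N + 2846)) = 3*((N + 1434/N)*(2846 + N)) = 3*((2846 + N)*(N + 1434/N)) = 3*(2846 + N)*(N + 1434/N))
1/G(U) = 1/(4302 + 3*(2102/1363)² + 8538*(2102/1363) + 12243492/(2102/1363)) = 1/(4302 + 3*(4418404/1857769) + 17946876/1363 + 12243492*(1363/2102)) = 1/(4302 + 13255212/1857769 + 17946876/1363 + 8343939798/1051) = 1/(15535235479470000/1952515219) = 1952515219/15535235479470000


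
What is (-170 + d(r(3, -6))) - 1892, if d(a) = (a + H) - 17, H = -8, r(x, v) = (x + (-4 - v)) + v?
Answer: -2088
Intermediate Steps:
r(x, v) = -4 + x (r(x, v) = (-4 + x - v) + v = -4 + x)
d(a) = -25 + a (d(a) = (a - 8) - 17 = (-8 + a) - 17 = -25 + a)
(-170 + d(r(3, -6))) - 1892 = (-170 + (-25 + (-4 + 3))) - 1892 = (-170 + (-25 - 1)) - 1892 = (-170 - 26) - 1892 = -196 - 1892 = -2088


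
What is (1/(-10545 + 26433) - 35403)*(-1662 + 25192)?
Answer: -6617610883195/7944 ≈ -8.3303e+8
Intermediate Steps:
(1/(-10545 + 26433) - 35403)*(-1662 + 25192) = (1/15888 - 35403)*23530 = -562482863/15888*23530 = -6617610883195/7944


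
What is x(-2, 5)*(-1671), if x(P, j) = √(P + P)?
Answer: -3342*I ≈ -3342.0*I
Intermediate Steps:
x(P, j) = √2*√P (x(P, j) = √(2*P) = √2*√P)
x(-2, 5)*(-1671) = (√2*√(-2))*(-1671) = (√2*(I*√2))*(-1671) = (2*I)*(-1671) = -3342*I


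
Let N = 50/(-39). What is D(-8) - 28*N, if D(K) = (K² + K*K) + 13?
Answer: 6899/39 ≈ 176.90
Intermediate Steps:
D(K) = 13 + 2*K² (D(K) = (K² + K²) + 13 = 2*K² + 13 = 13 + 2*K²)
N = -50/39 (N = 50*(-1/39) = -50/39 ≈ -1.2821)
D(-8) - 28*N = (13 + 2*(-8)²) - 28*(-50/39) = (13 + 2*64) + 1400/39 = (13 + 128) + 1400/39 = 141 + 1400/39 = 6899/39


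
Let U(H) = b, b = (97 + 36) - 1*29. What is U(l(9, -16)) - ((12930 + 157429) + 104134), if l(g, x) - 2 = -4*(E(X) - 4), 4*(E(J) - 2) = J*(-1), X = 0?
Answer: -274389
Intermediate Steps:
E(J) = 2 - J/4 (E(J) = 2 + (J*(-1))/4 = 2 + (-J)/4 = 2 - J/4)
b = 104 (b = 133 - 29 = 104)
l(g, x) = 10 (l(g, x) = 2 - 4*((2 - 1/4*0) - 4) = 2 - 4*((2 + 0) - 4) = 2 - 4*(2 - 4) = 2 - 4*(-2) = 2 + 8 = 10)
U(H) = 104
U(l(9, -16)) - ((12930 + 157429) + 104134) = 104 - ((12930 + 157429) + 104134) = 104 - (170359 + 104134) = 104 - 1*274493 = 104 - 274493 = -274389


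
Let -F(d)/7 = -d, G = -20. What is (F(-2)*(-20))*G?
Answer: -5600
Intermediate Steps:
F(d) = 7*d (F(d) = -(-7)*d = 7*d)
(F(-2)*(-20))*G = ((7*(-2))*(-20))*(-20) = -14*(-20)*(-20) = 280*(-20) = -5600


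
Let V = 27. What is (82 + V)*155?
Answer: 16895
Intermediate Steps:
(82 + V)*155 = (82 + 27)*155 = 109*155 = 16895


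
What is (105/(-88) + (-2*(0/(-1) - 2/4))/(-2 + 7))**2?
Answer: 190969/193600 ≈ 0.98641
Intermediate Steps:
(105/(-88) + (-2*(0/(-1) - 2/4))/(-2 + 7))**2 = (105*(-1/88) - 2*(0*(-1) - 2*1/4)/5)**2 = (-105/88 - 2*(0 - 1/2)*(1/5))**2 = (-105/88 - 2*(-1/2)*(1/5))**2 = (-105/88 + 1*(1/5))**2 = (-105/88 + 1/5)**2 = (-437/440)**2 = 190969/193600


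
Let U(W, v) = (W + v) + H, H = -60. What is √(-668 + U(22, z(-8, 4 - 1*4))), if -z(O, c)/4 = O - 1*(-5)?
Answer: I*√694 ≈ 26.344*I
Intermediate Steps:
z(O, c) = -20 - 4*O (z(O, c) = -4*(O - 1*(-5)) = -4*(O + 5) = -4*(5 + O) = -20 - 4*O)
U(W, v) = -60 + W + v (U(W, v) = (W + v) - 60 = -60 + W + v)
√(-668 + U(22, z(-8, 4 - 1*4))) = √(-668 + (-60 + 22 + (-20 - 4*(-8)))) = √(-668 + (-60 + 22 + (-20 + 32))) = √(-668 + (-60 + 22 + 12)) = √(-668 - 26) = √(-694) = I*√694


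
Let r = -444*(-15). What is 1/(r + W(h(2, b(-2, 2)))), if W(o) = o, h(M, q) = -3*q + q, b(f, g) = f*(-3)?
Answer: 1/6648 ≈ 0.00015042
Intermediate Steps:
b(f, g) = -3*f
h(M, q) = -2*q
r = 6660
1/(r + W(h(2, b(-2, 2)))) = 1/(6660 - (-6)*(-2)) = 1/(6660 - 2*6) = 1/(6660 - 12) = 1/6648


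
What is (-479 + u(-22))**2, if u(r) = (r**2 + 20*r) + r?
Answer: 208849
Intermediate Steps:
u(r) = r**2 + 21*r
(-479 + u(-22))**2 = (-479 - 22*(21 - 22))**2 = (-479 - 22*(-1))**2 = (-479 + 22)**2 = (-457)**2 = 208849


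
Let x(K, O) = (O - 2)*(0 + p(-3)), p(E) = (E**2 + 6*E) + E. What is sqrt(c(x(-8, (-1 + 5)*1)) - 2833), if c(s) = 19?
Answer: I*sqrt(2814) ≈ 53.047*I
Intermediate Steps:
p(E) = E**2 + 7*E
x(K, O) = 24 - 12*O (x(K, O) = (O - 2)*(0 - 3*(7 - 3)) = (-2 + O)*(0 - 3*4) = (-2 + O)*(0 - 12) = (-2 + O)*(-12) = 24 - 12*O)
sqrt(c(x(-8, (-1 + 5)*1)) - 2833) = sqrt(19 - 2833) = sqrt(-2814) = I*sqrt(2814)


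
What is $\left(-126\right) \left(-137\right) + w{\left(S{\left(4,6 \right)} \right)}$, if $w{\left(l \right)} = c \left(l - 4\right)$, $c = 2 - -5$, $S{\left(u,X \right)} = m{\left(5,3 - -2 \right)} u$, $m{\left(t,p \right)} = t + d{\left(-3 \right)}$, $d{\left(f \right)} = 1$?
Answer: $17402$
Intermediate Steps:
$m{\left(t,p \right)} = 1 + t$ ($m{\left(t,p \right)} = t + 1 = 1 + t$)
$S{\left(u,X \right)} = 6 u$ ($S{\left(u,X \right)} = \left(1 + 5\right) u = 6 u$)
$c = 7$ ($c = 2 + 5 = 7$)
$w{\left(l \right)} = -28 + 7 l$ ($w{\left(l \right)} = 7 \left(l - 4\right) = 7 \left(-4 + l\right) = -28 + 7 l$)
$\left(-126\right) \left(-137\right) + w{\left(S{\left(4,6 \right)} \right)} = \left(-126\right) \left(-137\right) - \left(28 - 7 \cdot 6 \cdot 4\right) = 17262 + \left(-28 + 7 \cdot 24\right) = 17262 + \left(-28 + 168\right) = 17262 + 140 = 17402$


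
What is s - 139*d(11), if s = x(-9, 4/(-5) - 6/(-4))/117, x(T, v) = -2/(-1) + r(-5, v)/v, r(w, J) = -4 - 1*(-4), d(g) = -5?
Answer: 81317/117 ≈ 695.02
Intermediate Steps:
r(w, J) = 0 (r(w, J) = -4 + 4 = 0)
x(T, v) = 2 (x(T, v) = -2/(-1) + 0/v = -2*(-1) + 0 = 2 + 0 = 2)
s = 2/117 ≈ 0.017094
s - 139*d(11) = 2/117 - 139*(-5) = 2/117 + 695 = 81317/117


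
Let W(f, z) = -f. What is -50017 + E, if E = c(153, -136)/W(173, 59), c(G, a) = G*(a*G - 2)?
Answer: -5469011/173 ≈ -31613.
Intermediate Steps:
c(G, a) = G*(-2 + G*a) (c(G, a) = G*(G*a - 2) = G*(-2 + G*a))
E = 3183930/173 (E = (153*(-2 + 153*(-136)))/((-1*173)) = (153*(-2 - 20808))/(-173) = (153*(-20810))*(-1/173) = -3183930*(-1/173) = 3183930/173 ≈ 18404.)
-50017 + E = -50017 + 3183930/173 = -5469011/173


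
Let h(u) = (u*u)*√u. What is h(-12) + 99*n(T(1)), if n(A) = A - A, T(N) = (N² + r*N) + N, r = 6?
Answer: 288*I*√3 ≈ 498.83*I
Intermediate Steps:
T(N) = N² + 7*N (T(N) = (N² + 6*N) + N = N² + 7*N)
n(A) = 0
h(u) = u^(5/2) (h(u) = u²*√u = u^(5/2))
h(-12) + 99*n(T(1)) = (-12)^(5/2) + 99*0 = 288*I*√3 + 0 = 288*I*√3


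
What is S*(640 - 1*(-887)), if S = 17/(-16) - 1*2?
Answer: -74823/16 ≈ -4676.4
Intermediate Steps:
S = -49/16 (S = 17*(-1/16) - 2 = -17/16 - 2 = -49/16 ≈ -3.0625)
S*(640 - 1*(-887)) = -49*(640 - 1*(-887))/16 = -49*(640 + 887)/16 = -49/16*1527 = -74823/16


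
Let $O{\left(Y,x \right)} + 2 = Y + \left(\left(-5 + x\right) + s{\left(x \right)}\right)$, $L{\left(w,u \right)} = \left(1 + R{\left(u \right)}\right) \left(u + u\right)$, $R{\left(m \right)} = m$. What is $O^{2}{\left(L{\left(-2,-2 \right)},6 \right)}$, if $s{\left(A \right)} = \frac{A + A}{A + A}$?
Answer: $16$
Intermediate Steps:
$s{\left(A \right)} = 1$ ($s{\left(A \right)} = \frac{2 A}{2 A} = 2 A \frac{1}{2 A} = 1$)
$L{\left(w,u \right)} = 2 u \left(1 + u\right)$ ($L{\left(w,u \right)} = \left(1 + u\right) \left(u + u\right) = \left(1 + u\right) 2 u = 2 u \left(1 + u\right)$)
$O{\left(Y,x \right)} = -6 + Y + x$ ($O{\left(Y,x \right)} = -2 + \left(Y + \left(\left(-5 + x\right) + 1\right)\right) = -2 + \left(Y + \left(-4 + x\right)\right) = -2 + \left(-4 + Y + x\right) = -6 + Y + x$)
$O^{2}{\left(L{\left(-2,-2 \right)},6 \right)} = \left(-6 + 2 \left(-2\right) \left(1 - 2\right) + 6\right)^{2} = \left(-6 + 2 \left(-2\right) \left(-1\right) + 6\right)^{2} = \left(-6 + 4 + 6\right)^{2} = 4^{2} = 16$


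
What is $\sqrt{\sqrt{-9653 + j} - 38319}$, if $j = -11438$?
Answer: $\sqrt{-38319 + i \sqrt{21091}} \approx 0.3709 + 195.75 i$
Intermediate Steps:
$\sqrt{\sqrt{-9653 + j} - 38319} = \sqrt{\sqrt{-9653 - 11438} - 38319} = \sqrt{\sqrt{-21091} - 38319} = \sqrt{i \sqrt{21091} - 38319} = \sqrt{-38319 + i \sqrt{21091}}$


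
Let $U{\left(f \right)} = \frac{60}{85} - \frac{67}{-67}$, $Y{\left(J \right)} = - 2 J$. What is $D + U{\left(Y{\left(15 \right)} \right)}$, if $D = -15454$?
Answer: $- \frac{262689}{17} \approx -15452.0$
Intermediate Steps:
$U{\left(f \right)} = \frac{29}{17}$ ($U{\left(f \right)} = 60 \cdot \frac{1}{85} - -1 = \frac{12}{17} + 1 = \frac{29}{17}$)
$D + U{\left(Y{\left(15 \right)} \right)} = -15454 + \frac{29}{17} = - \frac{262689}{17}$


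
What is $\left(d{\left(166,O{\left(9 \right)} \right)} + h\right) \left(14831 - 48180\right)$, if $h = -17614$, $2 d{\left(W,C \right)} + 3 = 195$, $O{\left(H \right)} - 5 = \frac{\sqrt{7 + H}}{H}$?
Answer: $584207782$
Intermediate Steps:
$O{\left(H \right)} = 5 + \frac{\sqrt{7 + H}}{H}$
$d{\left(W,C \right)} = 96$ ($d{\left(W,C \right)} = - \frac{3}{2} + \frac{1}{2} \cdot 195 = - \frac{3}{2} + \frac{195}{2} = 96$)
$\left(d{\left(166,O{\left(9 \right)} \right)} + h\right) \left(14831 - 48180\right) = \left(96 - 17614\right) \left(14831 - 48180\right) = \left(-17518\right) \left(-33349\right) = 584207782$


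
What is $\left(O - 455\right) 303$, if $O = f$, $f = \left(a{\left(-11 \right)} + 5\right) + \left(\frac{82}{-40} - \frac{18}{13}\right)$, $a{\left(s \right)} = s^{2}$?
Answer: $- \frac{26189199}{260} \approx -1.0073 \cdot 10^{5}$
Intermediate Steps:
$f = \frac{31867}{260}$ ($f = \left(\left(-11\right)^{2} + 5\right) + \left(\frac{82}{-40} - \frac{18}{13}\right) = \left(121 + 5\right) + \left(82 \left(- \frac{1}{40}\right) - \frac{18}{13}\right) = 126 - \frac{893}{260} = \frac{31867}{260} \approx 122.57$)
$O = \frac{31867}{260} \approx 122.57$
$\left(O - 455\right) 303 = \left(\frac{31867}{260} - 455\right) 303 = \left(- \frac{86433}{260}\right) 303 = - \frac{26189199}{260}$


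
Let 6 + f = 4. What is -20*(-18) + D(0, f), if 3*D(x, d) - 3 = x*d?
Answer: 361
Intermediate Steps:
f = -2 (f = -6 + 4 = -2)
D(x, d) = 1 + d*x/3 (D(x, d) = 1 + (x*d)/3 = 1 + (d*x)/3 = 1 + d*x/3)
-20*(-18) + D(0, f) = -20*(-18) + (1 + (⅓)*(-2)*0) = 360 + (1 + 0) = 360 + 1 = 361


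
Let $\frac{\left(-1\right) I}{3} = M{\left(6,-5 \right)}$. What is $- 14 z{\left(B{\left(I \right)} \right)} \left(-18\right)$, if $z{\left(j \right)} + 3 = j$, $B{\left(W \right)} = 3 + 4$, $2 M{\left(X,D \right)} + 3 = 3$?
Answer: $1008$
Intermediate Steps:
$M{\left(X,D \right)} = 0$ ($M{\left(X,D \right)} = - \frac{3}{2} + \frac{1}{2} \cdot 3 = - \frac{3}{2} + \frac{3}{2} = 0$)
$I = 0$ ($I = \left(-3\right) 0 = 0$)
$B{\left(W \right)} = 7$
$z{\left(j \right)} = -3 + j$
$- 14 z{\left(B{\left(I \right)} \right)} \left(-18\right) = - 14 \left(-3 + 7\right) \left(-18\right) = \left(-14\right) 4 \left(-18\right) = \left(-56\right) \left(-18\right) = 1008$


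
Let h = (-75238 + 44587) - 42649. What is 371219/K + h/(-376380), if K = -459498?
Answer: -41100079/67033278 ≈ -0.61313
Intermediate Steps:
h = -73300 (h = -30651 - 42649 = -73300)
371219/K + h/(-376380) = 371219/(-459498) - 73300/(-376380) = 371219*(-1/459498) - 73300*(-1/376380) = -8633/10686 + 3665/18819 = -41100079/67033278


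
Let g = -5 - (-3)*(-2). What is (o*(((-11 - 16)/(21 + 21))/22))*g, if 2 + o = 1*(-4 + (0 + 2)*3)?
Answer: 0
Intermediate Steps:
g = -11 (g = -5 - 1*6 = -5 - 6 = -11)
o = 0 (o = -2 + 1*(-4 + (0 + 2)*3) = -2 + 1*(-4 + 2*3) = -2 + 1*(-4 + 6) = -2 + 1*2 = -2 + 2 = 0)
(o*(((-11 - 16)/(21 + 21))/22))*g = (0*(((-11 - 16)/(21 + 21))/22))*(-11) = (0*(-27/42*(1/22)))*(-11) = (0*(-27*1/42*(1/22)))*(-11) = (0*(-9/14*1/22))*(-11) = (0*(-9/308))*(-11) = 0*(-11) = 0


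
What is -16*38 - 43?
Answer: -651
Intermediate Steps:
-16*38 - 43 = -608 - 43 = -651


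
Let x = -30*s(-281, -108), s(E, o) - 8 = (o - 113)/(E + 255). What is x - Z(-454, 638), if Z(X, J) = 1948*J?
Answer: -1243319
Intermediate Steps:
s(E, o) = 8 + (-113 + o)/(255 + E) (s(E, o) = 8 + (o - 113)/(E + 255) = 8 + (-113 + o)/(255 + E))
x = -495 (x = -30*(1927 - 108 + 8*(-281))/(255 - 281) = -30*(1927 - 108 - 2248)/(-26) = -(-15)*(-429)/13 = -30*33/2 = -495)
x - Z(-454, 638) = -495 - 1948*638 = -495 - 1*1242824 = -495 - 1242824 = -1243319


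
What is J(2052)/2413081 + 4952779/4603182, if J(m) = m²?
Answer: 31334093762227/11107851023742 ≈ 2.8209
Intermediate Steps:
J(2052)/2413081 + 4952779/4603182 = 2052²/2413081 + 4952779/4603182 = 4210704*(1/2413081) + 4952779*(1/4603182) = 4210704/2413081 + 4952779/4603182 = 31334093762227/11107851023742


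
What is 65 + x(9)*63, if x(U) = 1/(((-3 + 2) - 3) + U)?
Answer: 388/5 ≈ 77.600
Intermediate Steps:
x(U) = 1/(-4 + U) (x(U) = 1/((-1 - 3) + U) = 1/(-4 + U))
65 + x(9)*63 = 65 + 63/(-4 + 9) = 65 + 63/5 = 388/5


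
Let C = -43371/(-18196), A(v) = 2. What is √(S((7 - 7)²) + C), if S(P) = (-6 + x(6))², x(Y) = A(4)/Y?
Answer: √25697223667/27294 ≈ 5.8732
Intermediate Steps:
C = 43371/18196 (C = -43371*(-1/18196) = 43371/18196 ≈ 2.3835)
x(Y) = 2/Y
S(P) = 289/9 (S(P) = (-6 + 2/6)² = (-6 + 2*(⅙))² = (-6 + ⅓)² = (-17/3)² = 289/9)
√(S((7 - 7)²) + C) = √(289/9 + 43371/18196) = √(5648983/163764) = √25697223667/27294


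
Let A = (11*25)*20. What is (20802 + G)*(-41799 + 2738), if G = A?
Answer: -1027382422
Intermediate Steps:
A = 5500 (A = 275*20 = 5500)
G = 5500
(20802 + G)*(-41799 + 2738) = (20802 + 5500)*(-41799 + 2738) = 26302*(-39061) = -1027382422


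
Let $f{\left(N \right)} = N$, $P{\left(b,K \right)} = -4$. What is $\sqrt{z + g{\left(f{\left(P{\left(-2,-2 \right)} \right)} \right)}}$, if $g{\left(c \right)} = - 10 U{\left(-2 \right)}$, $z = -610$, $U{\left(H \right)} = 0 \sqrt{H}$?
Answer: $i \sqrt{610} \approx 24.698 i$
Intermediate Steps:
$U{\left(H \right)} = 0$
$g{\left(c \right)} = 0$ ($g{\left(c \right)} = \left(-10\right) 0 = 0$)
$\sqrt{z + g{\left(f{\left(P{\left(-2,-2 \right)} \right)} \right)}} = \sqrt{-610 + 0} = \sqrt{-610} = i \sqrt{610}$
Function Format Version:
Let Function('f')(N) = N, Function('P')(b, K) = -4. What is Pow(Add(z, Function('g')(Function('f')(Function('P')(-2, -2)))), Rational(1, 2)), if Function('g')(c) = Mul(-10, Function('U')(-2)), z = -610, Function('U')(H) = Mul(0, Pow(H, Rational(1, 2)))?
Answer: Mul(I, Pow(610, Rational(1, 2))) ≈ Mul(24.698, I)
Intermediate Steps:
Function('U')(H) = 0
Function('g')(c) = 0 (Function('g')(c) = Mul(-10, 0) = 0)
Pow(Add(z, Function('g')(Function('f')(Function('P')(-2, -2)))), Rational(1, 2)) = Pow(Add(-610, 0), Rational(1, 2)) = Pow(-610, Rational(1, 2)) = Mul(I, Pow(610, Rational(1, 2)))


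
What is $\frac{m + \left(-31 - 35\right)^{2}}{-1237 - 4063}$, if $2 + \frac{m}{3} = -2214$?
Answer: $\frac{573}{1325} \approx 0.43245$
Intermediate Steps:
$m = -6648$ ($m = -6 + 3 \left(-2214\right) = -6 - 6642 = -6648$)
$\frac{m + \left(-31 - 35\right)^{2}}{-1237 - 4063} = \frac{-6648 + \left(-31 - 35\right)^{2}}{-1237 - 4063} = \frac{-6648 + \left(-66\right)^{2}}{-5300} = \left(-6648 + 4356\right) \left(- \frac{1}{5300}\right) = \left(-2292\right) \left(- \frac{1}{5300}\right) = \frac{573}{1325}$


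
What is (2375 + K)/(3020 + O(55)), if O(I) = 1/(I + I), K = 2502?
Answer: 536470/332201 ≈ 1.6149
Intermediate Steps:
O(I) = 1/(2*I)
(2375 + K)/(3020 + O(55)) = (2375 + 2502)/(3020 + (1/2)/55) = 4877/(3020 + (1/2)*(1/55)) = 4877/(3020 + 1/110) = 4877/(332201/110) = 4877*(110/332201) = 536470/332201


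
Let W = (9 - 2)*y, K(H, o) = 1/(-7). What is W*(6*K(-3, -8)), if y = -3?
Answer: 18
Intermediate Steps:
K(H, o) = -⅐
W = -21 (W = (9 - 2)*(-3) = 7*(-3) = -21)
W*(6*K(-3, -8)) = -126*(-1)/7 = -21*(-6/7) = 18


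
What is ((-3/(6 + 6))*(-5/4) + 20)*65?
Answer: 21125/16 ≈ 1320.3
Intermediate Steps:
((-3/(6 + 6))*(-5/4) + 20)*65 = ((-3/12)*(-5*¼) + 20)*65 = (((1/12)*(-3))*(-5/4) + 20)*65 = (-¼*(-5/4) + 20)*65 = (5/16 + 20)*65 = (325/16)*65 = 21125/16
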